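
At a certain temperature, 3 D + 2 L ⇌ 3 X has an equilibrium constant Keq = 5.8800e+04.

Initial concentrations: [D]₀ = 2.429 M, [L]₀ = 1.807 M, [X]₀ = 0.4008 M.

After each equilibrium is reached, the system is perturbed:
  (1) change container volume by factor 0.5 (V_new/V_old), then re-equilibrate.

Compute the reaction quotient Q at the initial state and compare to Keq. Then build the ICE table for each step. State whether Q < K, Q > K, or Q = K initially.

Q₀ = 0.001376; Q < K (proceeds forward)

Q₀ = 0.001376 vs Keq = 5.8800e+04 ⇒ Q<K, forward
Step 1:
                  D         L         X
  Initial     2.429     1.807    0.4008
  Change     -2.273    -1.515     2.273
  Equil      0.1563    0.2918     2.674
  solve Keq expr → x = 0.7576; check Q = 5.8800e+04
Then change container volume by factor 0.5 (V_new/V_old).
Step 2:
                  D         L         X
  Initial    0.3125    0.5837     5.347
  Change   -0.09598  -0.06399   0.09598
  Equil      0.2165    0.5197     5.443
  solve Keq expr → x = 0.03199; check Q = 5.8800e+04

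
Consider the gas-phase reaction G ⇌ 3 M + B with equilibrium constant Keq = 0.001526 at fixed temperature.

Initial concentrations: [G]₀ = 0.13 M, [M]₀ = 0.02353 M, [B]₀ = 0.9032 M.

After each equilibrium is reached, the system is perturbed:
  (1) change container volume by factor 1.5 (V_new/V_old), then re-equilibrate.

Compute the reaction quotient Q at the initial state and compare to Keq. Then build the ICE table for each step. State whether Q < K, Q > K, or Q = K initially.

Q₀ = 9.0512e-05; Q < K (proceeds forward)

Q₀ = 9.0512e-05 vs Keq = 0.001526 ⇒ Q<K, forward
Step 1:
                   G          M          B
  Initial       0.13    0.02353     0.9032
  Change    -0.01157    0.03471    0.01157
  Equil       0.1184    0.05824     0.9148
  solve Keq expr → x = 0.01157; check Q = 0.001526
Then change container volume by factor 1.5 (V_new/V_old).
Step 2:
                   G          M          B
  Initial    0.07895    0.03883     0.6098
  Change   -0.005913    0.01774   0.005913
  Equil      0.07304    0.05657     0.6158
  solve Keq expr → x = 0.005913; check Q = 0.001526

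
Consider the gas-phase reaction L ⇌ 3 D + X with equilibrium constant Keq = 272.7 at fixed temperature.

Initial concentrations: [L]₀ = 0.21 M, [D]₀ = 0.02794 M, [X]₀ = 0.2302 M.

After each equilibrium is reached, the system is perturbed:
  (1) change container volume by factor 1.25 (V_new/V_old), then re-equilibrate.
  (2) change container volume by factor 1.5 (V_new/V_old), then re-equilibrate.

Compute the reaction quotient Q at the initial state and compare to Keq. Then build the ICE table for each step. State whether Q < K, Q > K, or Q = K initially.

Q₀ = 2.3909e-05 vs Keq = 272.7 ⇒ Q<K, forward
Step 1:
                    L           D           X
  init           0.21     0.02794      0.2302
  Δ           -0.2095      0.6286      0.2095
  eq       4.5641e-04      0.6566      0.4397
  solve Keq expr → x = 0.2095; check Q = 272.7
Then change container volume by factor 1.25 (V_new/V_old).
Step 2:
                    L           D           X
  init     3.6513e-04      0.5253      0.3518
  Δ       -1.7752e-04  5.3256e-04  1.7752e-04
  eq       1.8761e-04      0.5258       0.352
  solve Keq expr → x = 1.7752e-04; check Q = 272.7
Then change container volume by factor 1.5 (V_new/V_old).
Step 3:
                    L           D           X
  init     1.2507e-04      0.3505      0.2346
  Δ       -8.7917e-05  2.6375e-04  8.7917e-05
  eq       3.7157e-05      0.3508      0.2347
  solve Keq expr → x = 8.7917e-05; check Q = 272.7

Q₀ = 2.3909e-05; Q < K (proceeds forward)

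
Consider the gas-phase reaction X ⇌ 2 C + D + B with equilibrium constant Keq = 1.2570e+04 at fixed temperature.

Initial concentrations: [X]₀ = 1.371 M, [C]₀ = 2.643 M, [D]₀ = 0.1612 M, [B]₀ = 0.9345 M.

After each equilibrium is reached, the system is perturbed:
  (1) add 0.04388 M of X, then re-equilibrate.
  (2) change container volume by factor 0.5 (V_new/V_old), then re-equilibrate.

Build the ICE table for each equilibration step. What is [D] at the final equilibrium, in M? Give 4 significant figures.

Q₀ = 0.7675 vs Keq = 1.2570e+04 ⇒ Q<K, forward
Step 1:
                  X         C         D         B
  init        1.371     2.643    0.1612    0.9345
  Δ          -1.363     2.726     1.363     1.363
  eq        0.00803     5.369     1.524     2.297
  solve Keq expr → x = 1.363; check Q = 1.2570e+04
Then add 0.04388 M of X.
Step 2:
                  X         C         D         B
  init      0.05191     5.369     1.524     2.297
  Δ        -0.04322   0.08645   0.04322   0.04322
  eq       0.008686     5.455     1.567     2.341
  solve Keq expr → x = 0.04322; check Q = 1.2570e+04
Then change container volume by factor 0.5 (V_new/V_old).
Step 3:
                  X         C         D         B
  init      0.01737     10.91     3.135     4.681
  Δ          0.1085    -0.217   -0.1085   -0.1085
  eq         0.1259     10.69     3.026     4.573
  solve Keq expr → x = -0.1085; check Q = 1.2570e+04

[D]_eq = 3.026 M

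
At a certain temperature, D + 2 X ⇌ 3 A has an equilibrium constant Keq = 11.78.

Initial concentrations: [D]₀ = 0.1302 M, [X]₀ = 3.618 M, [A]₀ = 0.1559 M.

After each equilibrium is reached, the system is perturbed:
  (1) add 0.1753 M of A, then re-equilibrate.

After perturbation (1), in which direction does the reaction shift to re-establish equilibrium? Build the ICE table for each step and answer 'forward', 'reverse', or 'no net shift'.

Q₀ = 0.002223 vs Keq = 11.78 ⇒ Q<K, forward
Step 1:
                  D         X         A
  Initial    0.1302     3.618    0.1559
  Change     -0.129    -0.258     0.387
  Equil    0.001203      3.36    0.5429
  solve Keq expr → x = 0.129; check Q = 11.78
Then add 0.1753 M of A.
Step 2:
                  D         X         A
  Initial  0.001203      3.36    0.7182
  Change   0.001524  0.003049 -0.004573
  Equil    0.002728     3.363    0.7136
  solve Keq expr → x = -0.001524; check Q = 11.78

Direction: reverse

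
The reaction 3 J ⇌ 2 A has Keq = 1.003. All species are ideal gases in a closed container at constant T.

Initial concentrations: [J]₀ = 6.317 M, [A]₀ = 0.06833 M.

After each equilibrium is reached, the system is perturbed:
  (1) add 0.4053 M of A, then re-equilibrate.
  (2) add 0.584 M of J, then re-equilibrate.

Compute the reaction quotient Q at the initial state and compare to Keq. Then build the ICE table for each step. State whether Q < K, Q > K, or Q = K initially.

Q₀ = 1.8522e-05 vs Keq = 1.003 ⇒ Q<K, forward
Step 1:
                   J          A
  init         6.317    0.06833
  Δ           -4.276      2.851
  eq           2.041      2.919
  solve Keq expr → x = 1.425; check Q = 1.003
Then add 0.4053 M of A.
Step 2:
                   J          A
  init         2.041      3.325
  Δ           0.1422   -0.09482
  eq           2.183       3.23
  solve Keq expr → x = -0.04741; check Q = 1.003
Then add 0.584 M of J.
Step 3:
                   J          A
  init         2.767       3.23
  Δ          -0.4507     0.3004
  eq           2.316       3.53
  solve Keq expr → x = 0.1502; check Q = 1.003

Q₀ = 1.8522e-05; Q < K (proceeds forward)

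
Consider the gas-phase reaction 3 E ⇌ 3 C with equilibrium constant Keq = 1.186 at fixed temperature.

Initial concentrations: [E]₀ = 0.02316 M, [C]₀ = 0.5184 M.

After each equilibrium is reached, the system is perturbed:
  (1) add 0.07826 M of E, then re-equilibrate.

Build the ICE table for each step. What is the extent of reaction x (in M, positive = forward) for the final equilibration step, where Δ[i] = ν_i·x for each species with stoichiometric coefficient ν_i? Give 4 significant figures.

Q₀ = 1.1214e+04 vs Keq = 1.186 ⇒ Q>K, reverse
Step 1:
                    E           C
  Initial     0.02316      0.5184
  Change       0.2399     -0.2399
  Equil        0.2631      0.2785
  solve Keq expr → x = -0.07997; check Q = 1.186
Then add 0.07826 M of E.
Step 2:
                    E           C
  Initial      0.3413      0.2785
  Change     -0.04024     0.04024
  Equil        0.3011      0.3187
  solve Keq expr → x = 0.01341; check Q = 1.186

x = 0.01341 M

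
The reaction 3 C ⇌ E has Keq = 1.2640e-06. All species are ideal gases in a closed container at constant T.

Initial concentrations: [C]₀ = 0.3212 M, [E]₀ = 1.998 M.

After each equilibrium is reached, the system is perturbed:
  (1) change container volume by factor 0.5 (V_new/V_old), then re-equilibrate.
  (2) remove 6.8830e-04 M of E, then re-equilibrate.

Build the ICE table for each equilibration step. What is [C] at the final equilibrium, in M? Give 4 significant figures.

[C]_eq = 12.62 M

Q₀ = 60.29 vs Keq = 1.2640e-06 ⇒ Q>K, reverse
Step 1:
                  C         E
  Initial    0.3212     1.998
  Change      5.993    -1.998
  Equil       6.314 3.1821e-04
  solve Keq expr → x = -1.998; check Q = 1.2640e-06
Then change container volume by factor 0.5 (V_new/V_old).
Step 2:
                  C         E
  Initial     12.63 6.3642e-04
  Change  -0.005717  0.001906
  Equil       12.62  0.002542
  solve Keq expr → x = 0.001906; check Q = 1.2640e-06
Then remove 6.8830e-04 M of E.
Step 3:
                  C         E
  Initial     12.62  0.001854
  Change  -0.002061 6.8705e-04
  Equil       12.62  0.002541
  solve Keq expr → x = 6.8705e-04; check Q = 1.2640e-06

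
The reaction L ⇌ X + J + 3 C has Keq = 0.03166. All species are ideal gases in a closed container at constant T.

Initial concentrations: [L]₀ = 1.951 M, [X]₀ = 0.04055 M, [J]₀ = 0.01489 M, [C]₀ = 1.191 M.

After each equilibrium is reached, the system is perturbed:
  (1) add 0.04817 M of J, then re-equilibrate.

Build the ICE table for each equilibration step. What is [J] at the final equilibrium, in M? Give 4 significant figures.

[J]_eq = 0.1504 M

Q₀ = 5.2283e-04 vs Keq = 0.03166 ⇒ Q<K, forward
Step 1:
                  L         X         J         C
  init        1.951   0.04055   0.01489     1.191
  Δ         -0.1041    0.1041    0.1041    0.3123
  eq          1.847    0.1446     0.119     1.503
  solve Keq expr → x = 0.1041; check Q = 0.03166
Then add 0.04817 M of J.
Step 2:
                  L         X         J         C
  init        1.847    0.1446    0.1672     1.503
  Δ         0.01676  -0.01676  -0.01676  -0.05028
  eq          1.864    0.1279    0.1504     1.453
  solve Keq expr → x = -0.01676; check Q = 0.03166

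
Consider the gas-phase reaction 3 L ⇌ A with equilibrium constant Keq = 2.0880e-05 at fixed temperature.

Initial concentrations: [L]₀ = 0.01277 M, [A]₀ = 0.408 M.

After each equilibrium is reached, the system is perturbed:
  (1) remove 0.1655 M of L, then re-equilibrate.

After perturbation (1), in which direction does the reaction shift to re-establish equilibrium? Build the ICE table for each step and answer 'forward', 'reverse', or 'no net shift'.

Q₀ = 1.9592e+05 vs Keq = 2.0880e-05 ⇒ Q>K, reverse
Step 1:
                   L          A
  I          0.01277      0.408
  C            1.224     -0.408
  E            1.237 3.9489e-05
  solve Keq expr → x = -0.408; check Q = 2.0880e-05
Then remove 0.1655 M of L.
Step 2:
                   L          A
  I            1.071 3.9489e-05
  C       4.1472e-05 -1.3824e-05
  E            1.071 2.5665e-05
  solve Keq expr → x = -1.3824e-05; check Q = 2.0880e-05

Direction: reverse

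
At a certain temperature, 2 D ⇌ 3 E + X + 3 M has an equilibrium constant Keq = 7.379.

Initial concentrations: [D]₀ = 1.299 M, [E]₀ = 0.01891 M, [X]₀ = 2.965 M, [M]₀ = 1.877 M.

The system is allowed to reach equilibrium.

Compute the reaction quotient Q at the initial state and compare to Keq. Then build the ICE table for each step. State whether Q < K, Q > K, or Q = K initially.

Q₀ = 7.8573e-05 vs Keq = 7.379 ⇒ Q<K, forward
Step 1:
                    D           E           X           M
  Initial       1.299     0.01891       2.965       1.877
  Change      -0.3458      0.5187      0.1729      0.5187
  Equil        0.9532      0.5376       3.138       2.396
  solve Keq expr → x = 0.1729; check Q = 7.379

Q₀ = 7.8573e-05; Q < K (proceeds forward)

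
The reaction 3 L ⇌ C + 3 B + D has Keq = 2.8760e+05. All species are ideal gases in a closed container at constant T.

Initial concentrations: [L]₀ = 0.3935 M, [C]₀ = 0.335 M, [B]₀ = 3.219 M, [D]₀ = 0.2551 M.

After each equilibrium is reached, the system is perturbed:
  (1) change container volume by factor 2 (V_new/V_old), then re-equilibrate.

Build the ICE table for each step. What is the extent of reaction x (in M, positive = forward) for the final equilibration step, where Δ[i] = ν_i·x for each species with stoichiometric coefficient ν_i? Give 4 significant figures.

x = 0.001831 M

Q₀ = 46.78 vs Keq = 2.8760e+05 ⇒ Q<K, forward
Step 1:
                  L         C         B         D
  I          0.3935     0.335     3.219    0.2551
  C         -0.3633    0.1211    0.3633    0.1211
  E         0.03016    0.4561     3.582    0.3762
  solve Keq expr → x = 0.1211; check Q = 2.8760e+05
Then change container volume by factor 2 (V_new/V_old).
Step 2:
                  L         C         B         D
  I         0.01508    0.2281     1.791    0.1881
  C       -0.005494  0.001831  0.005494  0.001831
  E        0.009585    0.2299     1.797    0.1899
  solve Keq expr → x = 0.001831; check Q = 2.8760e+05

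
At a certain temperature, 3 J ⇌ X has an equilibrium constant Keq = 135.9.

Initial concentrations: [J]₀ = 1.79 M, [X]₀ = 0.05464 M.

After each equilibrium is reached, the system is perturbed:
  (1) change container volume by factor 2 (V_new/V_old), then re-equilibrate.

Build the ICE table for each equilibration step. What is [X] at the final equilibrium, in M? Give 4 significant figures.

[X]_eq = 0.2831 M

Q₀ = 0.009527 vs Keq = 135.9 ⇒ Q<K, forward
Step 1:
                   J          X
  Initial       1.79    0.05464
  Change      -1.626     0.5421
  Equil       0.1638     0.5967
  solve Keq expr → x = 0.5421; check Q = 135.9
Then change container volume by factor 2 (V_new/V_old).
Step 2:
                   J          X
  Initial    0.08188     0.2984
  Change     0.04584   -0.01528
  Equil       0.1277     0.2831
  solve Keq expr → x = -0.01528; check Q = 135.9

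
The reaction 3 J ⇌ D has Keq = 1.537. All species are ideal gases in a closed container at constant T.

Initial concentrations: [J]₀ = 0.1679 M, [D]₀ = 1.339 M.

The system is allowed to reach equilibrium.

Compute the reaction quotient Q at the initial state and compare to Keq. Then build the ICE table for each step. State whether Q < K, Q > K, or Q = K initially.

Q₀ = 282.9; Q > K (proceeds reverse)

Q₀ = 282.9 vs Keq = 1.537 ⇒ Q>K, reverse
Step 1:
                  J         D
  Initial    0.1679     1.339
  Change     0.7258   -0.2419
  Equil      0.8937     1.097
  solve Keq expr → x = -0.2419; check Q = 1.537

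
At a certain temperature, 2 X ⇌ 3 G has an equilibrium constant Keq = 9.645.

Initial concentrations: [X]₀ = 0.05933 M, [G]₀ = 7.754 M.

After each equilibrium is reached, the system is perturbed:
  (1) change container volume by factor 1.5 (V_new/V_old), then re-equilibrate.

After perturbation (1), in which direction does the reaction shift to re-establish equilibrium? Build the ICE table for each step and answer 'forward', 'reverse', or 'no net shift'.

Q₀ = 1.3244e+05 vs Keq = 9.645 ⇒ Q>K, reverse
Step 1:
                  X         G
  I         0.05933     7.754
  C           2.508    -3.763
  E           2.568     3.991
  solve Keq expr → x = -1.254; check Q = 9.645
Then change container volume by factor 1.5 (V_new/V_old).
Step 2:
                  X         G
  I           1.712     2.661
  C         -0.1424    0.2137
  E           1.569     2.875
  solve Keq expr → x = 0.07122; check Q = 9.645

Direction: forward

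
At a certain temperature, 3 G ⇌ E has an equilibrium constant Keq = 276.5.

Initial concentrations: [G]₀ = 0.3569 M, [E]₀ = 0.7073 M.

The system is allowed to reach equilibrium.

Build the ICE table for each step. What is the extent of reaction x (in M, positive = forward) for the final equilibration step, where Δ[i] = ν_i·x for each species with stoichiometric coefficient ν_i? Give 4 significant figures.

Q₀ = 15.56 vs Keq = 276.5 ⇒ Q<K, forward
Step 1:
                    G           E
  Initial      0.3569      0.7073
  Change      -0.2157     0.07188
  Equil        0.1412      0.7792
  solve Keq expr → x = 0.07188; check Q = 276.5

x = 0.07188 M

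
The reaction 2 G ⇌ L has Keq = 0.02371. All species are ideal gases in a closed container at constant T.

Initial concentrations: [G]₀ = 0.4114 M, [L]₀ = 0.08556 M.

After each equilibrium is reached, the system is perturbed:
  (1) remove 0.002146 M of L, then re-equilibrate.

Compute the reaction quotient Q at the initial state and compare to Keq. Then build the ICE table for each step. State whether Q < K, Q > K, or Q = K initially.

Q₀ = 0.5055; Q > K (proceeds reverse)

Q₀ = 0.5055 vs Keq = 0.02371 ⇒ Q>K, reverse
Step 1:
                  G         L
  I          0.4114   0.08556
  C          0.1559  -0.07793
  E          0.5673   0.00763
  solve Keq expr → x = -0.07793; check Q = 0.02371
Then remove 0.002146 M of L.
Step 2:
                  G         L
  I          0.5673  0.005484
  C       -0.004074  0.002037
  E          0.5632   0.00752
  solve Keq expr → x = 0.002037; check Q = 0.02371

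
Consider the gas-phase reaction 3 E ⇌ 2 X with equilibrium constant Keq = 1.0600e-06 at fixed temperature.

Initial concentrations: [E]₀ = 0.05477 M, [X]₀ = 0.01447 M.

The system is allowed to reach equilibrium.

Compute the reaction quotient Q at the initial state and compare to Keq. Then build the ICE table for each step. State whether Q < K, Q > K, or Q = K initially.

Q₀ = 1.274 vs Keq = 1.0600e-06 ⇒ Q>K, reverse
Step 1:
                    E           X
  I           0.05477     0.01447
  C           0.02167    -0.01445
  E           0.07644  2.1760e-05
  solve Keq expr → x = -0.007224; check Q = 1.0600e-06

Q₀ = 1.274; Q > K (proceeds reverse)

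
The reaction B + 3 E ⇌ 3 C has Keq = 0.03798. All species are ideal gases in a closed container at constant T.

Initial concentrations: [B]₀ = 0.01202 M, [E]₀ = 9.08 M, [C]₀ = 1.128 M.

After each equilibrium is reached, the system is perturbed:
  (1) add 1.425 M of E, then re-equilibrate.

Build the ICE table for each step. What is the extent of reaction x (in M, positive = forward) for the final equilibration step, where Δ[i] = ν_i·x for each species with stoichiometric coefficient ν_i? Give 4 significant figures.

Q₀ = 0.1595 vs Keq = 0.03798 ⇒ Q>K, reverse
Step 1:
                  B         E         C
  I         0.01202      9.08     1.128
  C         0.02721   0.08162  -0.08162
  E         0.03923     9.162     1.046
  solve Keq expr → x = -0.02721; check Q = 0.03798
Then add 1.425 M of E.
Step 2:
                  B         E         C
  I         0.03923     10.59     1.046
  C        -0.01105  -0.03314   0.03314
  E         0.02818     10.55      1.08
  solve Keq expr → x = 0.01105; check Q = 0.03798

x = 0.01105 M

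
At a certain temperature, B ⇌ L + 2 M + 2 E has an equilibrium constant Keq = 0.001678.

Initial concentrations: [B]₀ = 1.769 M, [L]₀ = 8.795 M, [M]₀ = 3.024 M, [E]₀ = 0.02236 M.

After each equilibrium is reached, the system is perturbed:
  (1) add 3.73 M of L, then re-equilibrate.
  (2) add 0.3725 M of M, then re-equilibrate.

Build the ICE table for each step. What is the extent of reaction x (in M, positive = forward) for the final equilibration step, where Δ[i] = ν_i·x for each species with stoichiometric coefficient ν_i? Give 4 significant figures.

Q₀ = 0.02273 vs Keq = 0.001678 ⇒ Q>K, reverse
Step 1:
                  B         L         M         E
  init        1.769     8.795     3.024   0.02236
  Δ        0.008118 -0.008118  -0.01624  -0.01624
  eq          1.777     8.787     3.008  0.006125
  solve Keq expr → x = -0.008118; check Q = 0.001678
Then add 3.73 M of L.
Step 2:
                  B         L         M         E
  init        1.777     12.52     3.008  0.006125
  Δ       4.9530e-04 -4.9530e-04 -9.9059e-04 -9.9059e-04
  eq          1.778     12.52     3.007  0.005134
  solve Keq expr → x = -4.9530e-04; check Q = 0.001678
Then add 0.3725 M of M.
Step 3:
                  B         L         M         E
  init        1.778     12.52     3.379  0.005134
  Δ       2.8239e-04 -2.8239e-04 -5.6477e-04 -5.6477e-04
  eq          1.778     12.52     3.379  0.004569
  solve Keq expr → x = -2.8239e-04; check Q = 0.001678

x = -2.8239e-04 M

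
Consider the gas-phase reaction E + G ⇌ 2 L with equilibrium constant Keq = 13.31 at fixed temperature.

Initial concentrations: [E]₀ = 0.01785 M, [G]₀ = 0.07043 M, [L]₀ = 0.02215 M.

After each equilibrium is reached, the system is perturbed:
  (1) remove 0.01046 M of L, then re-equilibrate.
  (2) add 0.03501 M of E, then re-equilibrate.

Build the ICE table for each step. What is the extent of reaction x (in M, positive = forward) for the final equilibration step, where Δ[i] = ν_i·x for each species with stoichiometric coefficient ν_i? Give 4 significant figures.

Q₀ = 0.3903 vs Keq = 13.31 ⇒ Q<K, forward
Step 1:
                  E         G         L
  Initial   0.01785   0.07043   0.02215
  Change   -0.01438  -0.01438   0.02875
  Equil    0.003473   0.05605    0.0509
  solve Keq expr → x = 0.01438; check Q = 13.31
Then remove 0.01046 M of L.
Step 2:
                  E         G         L
  Initial  0.003473   0.05605   0.04044
  Change  -0.001011 -0.001011  0.002023
  Equil    0.002462   0.05504   0.04247
  solve Keq expr → x = 0.001011; check Q = 13.31
Then add 0.03501 M of E.
Step 3:
                  E         G         L
  Initial   0.03747   0.05504   0.04247
  Change   -0.02133  -0.02133   0.04265
  Equil     0.01615   0.03372   0.08512
  solve Keq expr → x = 0.02133; check Q = 13.31

x = 0.02133 M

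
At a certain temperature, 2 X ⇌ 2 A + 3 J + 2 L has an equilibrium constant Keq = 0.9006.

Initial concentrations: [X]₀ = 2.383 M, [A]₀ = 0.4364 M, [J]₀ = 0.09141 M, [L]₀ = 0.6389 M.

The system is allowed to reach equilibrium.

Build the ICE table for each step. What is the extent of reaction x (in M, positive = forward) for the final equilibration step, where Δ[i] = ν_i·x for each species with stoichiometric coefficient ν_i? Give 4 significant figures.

Q₀ = 1.0456e-05 vs Keq = 0.9006 ⇒ Q<K, forward
Step 1:
                   X          A          J          L
  I            2.383     0.4364    0.09141     0.6389
  C          -0.6648     0.6648     0.9972     0.6648
  E            1.718      1.101      1.089      1.304
  solve Keq expr → x = 0.3324; check Q = 0.9006

x = 0.3324 M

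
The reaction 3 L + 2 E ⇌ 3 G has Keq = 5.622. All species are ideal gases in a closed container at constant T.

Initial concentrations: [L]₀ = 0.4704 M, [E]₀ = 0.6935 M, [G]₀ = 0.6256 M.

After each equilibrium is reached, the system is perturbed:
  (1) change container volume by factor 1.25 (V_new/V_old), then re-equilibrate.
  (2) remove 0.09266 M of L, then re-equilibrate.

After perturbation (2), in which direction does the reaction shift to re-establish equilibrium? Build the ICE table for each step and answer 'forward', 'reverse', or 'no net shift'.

Q₀ = 4.891 vs Keq = 5.622 ⇒ Q<K, forward
Step 1:
                    L           E           G
  I            0.4704      0.6935      0.6256
  C           -0.0106   -0.007068      0.0106
  E            0.4598      0.6864      0.6362
  solve Keq expr → x = 0.003534; check Q = 5.622
Then change container volume by factor 1.25 (V_new/V_old).
Step 2:
                    L           E           G
  I            0.3678      0.5491       0.509
  C           0.02736     0.01824    -0.02736
  E            0.3952      0.5674      0.4816
  solve Keq expr → x = -0.009119; check Q = 5.622
Then remove 0.09266 M of L.
Step 3:
                    L           E           G
  I            0.3025      0.5674      0.4816
  C           0.04434     0.02956    -0.04434
  E            0.3469      0.5969      0.4373
  solve Keq expr → x = -0.01478; check Q = 5.622

Direction: reverse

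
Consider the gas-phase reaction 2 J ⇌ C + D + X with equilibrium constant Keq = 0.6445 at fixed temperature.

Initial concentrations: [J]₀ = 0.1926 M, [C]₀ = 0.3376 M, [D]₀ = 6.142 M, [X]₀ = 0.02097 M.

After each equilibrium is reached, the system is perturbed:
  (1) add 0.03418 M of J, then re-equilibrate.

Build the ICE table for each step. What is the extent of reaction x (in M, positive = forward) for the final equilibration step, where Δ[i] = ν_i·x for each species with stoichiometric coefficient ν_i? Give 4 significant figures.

Q₀ = 1.172 vs Keq = 0.6445 ⇒ Q>K, reverse
Step 1:
                    J           C           D           X
  Initial      0.1926      0.3376       6.142     0.02097
  Change      0.01462   -0.007311   -0.007311   -0.007311
  Equil        0.2072      0.3303       6.135     0.01366
  solve Keq expr → x = -0.007311; check Q = 0.6445
Then add 0.03418 M of J.
Step 2:
                    J           C           D           X
  Initial      0.2414      0.3303       6.135     0.01366
  Change    -0.007185    0.003593    0.003593    0.003593
  Equil        0.2342      0.3339       6.138     0.01725
  solve Keq expr → x = 0.003593; check Q = 0.6445

x = 0.003593 M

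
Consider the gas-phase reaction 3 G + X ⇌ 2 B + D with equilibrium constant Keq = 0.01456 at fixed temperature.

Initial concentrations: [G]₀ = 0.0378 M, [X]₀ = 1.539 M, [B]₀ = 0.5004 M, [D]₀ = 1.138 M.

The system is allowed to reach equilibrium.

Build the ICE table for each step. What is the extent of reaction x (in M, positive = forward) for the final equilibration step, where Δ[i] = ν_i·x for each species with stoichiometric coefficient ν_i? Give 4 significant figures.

Q₀ = 3428 vs Keq = 0.01456 ⇒ Q>K, reverse
Step 1:
                   G          X          B          D
  Initial     0.0378      1.539     0.5004      1.138
  Change      0.6188     0.2063    -0.4125    -0.2063
  Equil       0.6566      1.745    0.08787     0.9317
  solve Keq expr → x = -0.2063; check Q = 0.01456

x = -0.2063 M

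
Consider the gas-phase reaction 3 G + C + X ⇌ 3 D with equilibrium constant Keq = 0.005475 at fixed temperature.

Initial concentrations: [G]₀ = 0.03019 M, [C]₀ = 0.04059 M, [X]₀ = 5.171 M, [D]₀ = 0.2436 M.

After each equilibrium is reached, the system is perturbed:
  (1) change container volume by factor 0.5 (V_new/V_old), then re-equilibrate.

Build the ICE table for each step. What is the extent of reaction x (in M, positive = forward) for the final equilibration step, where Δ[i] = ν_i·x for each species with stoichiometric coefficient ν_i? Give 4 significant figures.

x = 0.01066 M

Q₀ = 2503 vs Keq = 0.005475 ⇒ Q>K, reverse
Step 1:
                    G           C           X           D
  I           0.03019     0.04059       5.171      0.2436
  C            0.2086     0.06952     0.06952     -0.2086
  E            0.2388      0.1101       5.241     0.03503
  solve Keq expr → x = -0.06952; check Q = 0.005475
Then change container volume by factor 0.5 (V_new/V_old).
Step 2:
                    G           C           X           D
  I            0.4775      0.2202       10.48     0.07007
  C          -0.03197    -0.01066    -0.01066     0.03197
  E            0.4455      0.2096       10.47       0.102
  solve Keq expr → x = 0.01066; check Q = 0.005475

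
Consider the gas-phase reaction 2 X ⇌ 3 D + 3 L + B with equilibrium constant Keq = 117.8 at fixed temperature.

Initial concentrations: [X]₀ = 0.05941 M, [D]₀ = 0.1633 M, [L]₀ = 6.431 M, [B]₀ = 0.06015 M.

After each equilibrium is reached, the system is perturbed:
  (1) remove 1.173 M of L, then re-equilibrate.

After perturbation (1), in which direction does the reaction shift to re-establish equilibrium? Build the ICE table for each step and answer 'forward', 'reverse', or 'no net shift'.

Direction: forward

Q₀ = 19.74 vs Keq = 117.8 ⇒ Q<K, forward
Step 1:
                   X          D          L          B
  Initial    0.05941     0.1633      6.431    0.06015
  Change    -0.02348    0.03522    0.03522    0.01174
  Equil      0.03593     0.1985      6.466    0.07189
  solve Keq expr → x = 0.01174; check Q = 117.8
Then remove 1.173 M of L.
Step 2:
                   X          D          L          B
  Initial    0.03593     0.1985      5.293    0.07189
  Change    -0.00658    0.00987    0.00987    0.00329
  Equil      0.02935     0.2084      5.303    0.07518
  solve Keq expr → x = 0.00329; check Q = 117.8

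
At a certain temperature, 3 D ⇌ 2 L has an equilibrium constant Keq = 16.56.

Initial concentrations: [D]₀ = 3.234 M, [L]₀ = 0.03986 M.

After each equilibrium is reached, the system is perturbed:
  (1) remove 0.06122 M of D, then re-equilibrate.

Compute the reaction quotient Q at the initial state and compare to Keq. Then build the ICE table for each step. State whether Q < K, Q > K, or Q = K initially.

Q₀ = 4.6974e-05 vs Keq = 16.56 ⇒ Q<K, forward
Step 1:
                   D          L
  Initial      3.234    0.03986
  Change      -2.652      1.768
  Equil       0.5822      1.808
  solve Keq expr → x = 0.8839; check Q = 16.56
Then remove 0.06122 M of D.
Step 2:
                   D          L
  Initial      0.521      1.808
  Change     0.05353   -0.03569
  Equil       0.5745      1.772
  solve Keq expr → x = -0.01784; check Q = 16.56

Q₀ = 4.6974e-05; Q < K (proceeds forward)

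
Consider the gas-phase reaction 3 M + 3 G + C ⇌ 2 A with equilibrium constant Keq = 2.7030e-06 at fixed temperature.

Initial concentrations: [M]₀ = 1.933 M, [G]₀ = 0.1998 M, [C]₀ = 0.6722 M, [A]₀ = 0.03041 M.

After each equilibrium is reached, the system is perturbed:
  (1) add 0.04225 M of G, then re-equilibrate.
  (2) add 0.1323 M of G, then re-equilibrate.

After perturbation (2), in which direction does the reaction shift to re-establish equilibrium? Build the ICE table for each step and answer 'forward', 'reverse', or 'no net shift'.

Q₀ = 0.02388 vs Keq = 2.7030e-06 ⇒ Q>K, reverse
Step 1:
                   M          G          C          A
  Initial      1.933     0.1998     0.6722    0.03041
  Change     0.04493    0.04493    0.01498   -0.02995
  Equil        1.978     0.2447     0.6872 4.5898e-04
  solve Keq expr → x = -0.01498; check Q = 2.7030e-06
Then add 0.04225 M of G.
Step 2:
                   M          G          C          A
  Initial      1.978      0.287     0.6872 4.5898e-04
  Change  -1.8477e-04 -1.8477e-04 -6.1590e-05 1.2318e-04
  Equil        1.978     0.2868     0.6871 5.8216e-04
  solve Keq expr → x = 6.1590e-05; check Q = 2.7030e-06
Then add 0.1323 M of G.
Step 3:
                   M          G          C          A
  Initial      1.978     0.4191     0.6871 5.8216e-04
  Change  -6.6465e-04 -6.6465e-04 -2.2155e-04 4.4310e-04
  Equil        1.977     0.4184     0.6869   0.001025
  solve Keq expr → x = 2.2155e-04; check Q = 2.7030e-06

Direction: forward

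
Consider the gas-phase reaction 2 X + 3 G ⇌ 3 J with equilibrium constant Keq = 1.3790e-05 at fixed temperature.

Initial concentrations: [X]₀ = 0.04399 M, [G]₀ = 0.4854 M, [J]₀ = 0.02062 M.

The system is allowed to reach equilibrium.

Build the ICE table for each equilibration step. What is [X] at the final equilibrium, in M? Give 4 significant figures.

[X]_eq = 0.05655 M

Q₀ = 0.03961 vs Keq = 1.3790e-05 ⇒ Q>K, reverse
Step 1:
                   X          G          J
  Initial    0.04399     0.4854    0.02062
  Change     0.01256    0.01884   -0.01884
  Equil      0.05655     0.5042   0.001781
  solve Keq expr → x = -0.00628; check Q = 1.3790e-05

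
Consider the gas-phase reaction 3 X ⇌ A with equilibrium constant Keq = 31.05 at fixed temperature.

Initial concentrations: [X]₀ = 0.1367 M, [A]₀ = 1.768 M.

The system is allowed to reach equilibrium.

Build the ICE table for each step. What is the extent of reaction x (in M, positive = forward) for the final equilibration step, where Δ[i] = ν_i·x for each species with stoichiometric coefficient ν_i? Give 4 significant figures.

x = -0.08069 M

Q₀ = 692.1 vs Keq = 31.05 ⇒ Q>K, reverse
Step 1:
                   X          A
  init        0.1367      1.768
  Δ           0.2421   -0.08069
  eq          0.3788      1.687
  solve Keq expr → x = -0.08069; check Q = 31.05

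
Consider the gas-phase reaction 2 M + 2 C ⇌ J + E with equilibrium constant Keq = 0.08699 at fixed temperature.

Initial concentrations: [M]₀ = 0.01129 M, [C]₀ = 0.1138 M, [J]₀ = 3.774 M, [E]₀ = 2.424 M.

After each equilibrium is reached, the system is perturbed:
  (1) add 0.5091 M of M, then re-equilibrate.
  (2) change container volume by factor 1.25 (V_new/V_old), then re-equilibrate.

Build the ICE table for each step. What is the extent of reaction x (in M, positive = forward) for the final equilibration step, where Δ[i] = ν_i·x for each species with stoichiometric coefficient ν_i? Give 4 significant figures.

Q₀ = 5.5419e+06 vs Keq = 0.08699 ⇒ Q>K, reverse
Step 1:
                    M           C           J           E
  Initial     0.01129      0.1138       3.774       2.424
  Change        2.394       2.394      -1.197      -1.197
  Equil         2.405       2.507       2.577       1.227
  solve Keq expr → x = -1.197; check Q = 0.08699
Then add 0.5091 M of M.
Step 2:
                    M           C           J           E
  Initial       2.914       2.507       2.577       1.227
  Change      -0.1811     -0.1811     0.09056     0.09056
  Equil         2.733       2.326       2.668       1.318
  solve Keq expr → x = 0.09056; check Q = 0.08699
Then change container volume by factor 1.25 (V_new/V_old).
Step 3:
                    M           C           J           E
  Initial       2.186       1.861       2.134       1.054
  Change       0.1688      0.1688    -0.08442    -0.08442
  Equil         2.355        2.03        2.05      0.9698
  solve Keq expr → x = -0.08442; check Q = 0.08699

x = -0.08442 M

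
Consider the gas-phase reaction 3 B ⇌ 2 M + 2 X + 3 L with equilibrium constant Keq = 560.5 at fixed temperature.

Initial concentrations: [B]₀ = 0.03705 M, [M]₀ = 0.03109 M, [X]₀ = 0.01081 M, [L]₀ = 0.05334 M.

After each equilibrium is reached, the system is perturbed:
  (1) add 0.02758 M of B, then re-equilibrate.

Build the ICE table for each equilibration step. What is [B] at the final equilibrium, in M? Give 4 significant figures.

Q₀ = 3.3704e-07 vs Keq = 560.5 ⇒ Q<K, forward
Step 1:
                   B          M          X          L
  Initial    0.03705    0.03109    0.01081    0.05334
  Change    -0.03688    0.02459    0.02459    0.03688
  Equil   1.7199e-04    0.05568     0.0354    0.09022
  solve Keq expr → x = 0.01229; check Q = 560.5
Then add 0.02758 M of B.
Step 2:
                   B          M          X          L
  Initial    0.02775    0.05568     0.0354    0.09022
  Change    -0.02739    0.01826    0.01826    0.02739
  Equil   3.5749e-04    0.07394    0.05366     0.1176
  solve Keq expr → x = 0.009131; check Q = 560.5

[B]_eq = 3.5749e-04 M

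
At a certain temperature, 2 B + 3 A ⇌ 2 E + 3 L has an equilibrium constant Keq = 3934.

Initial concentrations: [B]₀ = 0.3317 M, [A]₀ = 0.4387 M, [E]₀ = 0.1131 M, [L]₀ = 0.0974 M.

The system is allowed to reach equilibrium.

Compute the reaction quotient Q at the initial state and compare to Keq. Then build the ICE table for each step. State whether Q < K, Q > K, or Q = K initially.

Q₀ = 0.001272 vs Keq = 3934 ⇒ Q<K, forward
Step 1:
                  B         A         E         L
  I          0.3317    0.4387    0.1131    0.0974
  C         -0.2431   -0.3647    0.2431    0.3647
  E         0.08858   0.07402    0.3562    0.4621
  solve Keq expr → x = 0.1216; check Q = 3934

Q₀ = 0.001272; Q < K (proceeds forward)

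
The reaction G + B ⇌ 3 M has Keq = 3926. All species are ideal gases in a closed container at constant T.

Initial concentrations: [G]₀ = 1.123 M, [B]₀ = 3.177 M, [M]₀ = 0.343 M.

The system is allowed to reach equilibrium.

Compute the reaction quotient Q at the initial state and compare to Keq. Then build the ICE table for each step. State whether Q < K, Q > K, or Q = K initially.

Q₀ = 0.01131 vs Keq = 3926 ⇒ Q<K, forward
Step 1:
                    G           B           M
  Initial       1.123       3.177       0.343
  Change       -1.117      -1.117        3.35
  Equil      0.006228        2.06       3.693
  solve Keq expr → x = 1.117; check Q = 3926

Q₀ = 0.01131; Q < K (proceeds forward)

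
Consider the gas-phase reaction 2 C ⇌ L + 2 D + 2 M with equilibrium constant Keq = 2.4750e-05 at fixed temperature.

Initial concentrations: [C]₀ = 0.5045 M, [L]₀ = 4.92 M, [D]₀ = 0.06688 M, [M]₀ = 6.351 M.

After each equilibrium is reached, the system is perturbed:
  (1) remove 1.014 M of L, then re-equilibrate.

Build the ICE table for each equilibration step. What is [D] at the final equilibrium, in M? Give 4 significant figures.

[D]_eq = 2.2976e-04 M

Q₀ = 3.488 vs Keq = 2.4750e-05 ⇒ Q>K, reverse
Step 1:
                  C         L         D         M
  Initial    0.5045      4.92   0.06688     6.351
  Change    0.06668  -0.03334  -0.06668  -0.06668
  Equil      0.5712     4.887 2.0455e-04     6.284
  solve Keq expr → x = -0.03334; check Q = 2.4750e-05
Then remove 1.014 M of L.
Step 2:
                  C         L         D         M
  Initial    0.5712     3.873 2.0455e-04     6.284
  Change  -2.5212e-05 1.2606e-05 2.5212e-05 2.5212e-05
  Equil      0.5712     3.873 2.2976e-04     6.284
  solve Keq expr → x = 1.2606e-05; check Q = 2.4750e-05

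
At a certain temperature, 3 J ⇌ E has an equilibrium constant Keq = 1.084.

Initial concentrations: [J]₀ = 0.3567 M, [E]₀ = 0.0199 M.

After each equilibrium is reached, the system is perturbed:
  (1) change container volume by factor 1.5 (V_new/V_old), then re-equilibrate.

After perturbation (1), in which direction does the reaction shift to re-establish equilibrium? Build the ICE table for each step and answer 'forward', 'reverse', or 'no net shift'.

Direction: reverse

Q₀ = 0.4385 vs Keq = 1.084 ⇒ Q<K, forward
Step 1:
                    J           E
  init         0.3567      0.0199
  Δ          -0.04182     0.01394
  eq           0.3149     0.03384
  solve Keq expr → x = 0.01394; check Q = 1.084
Then change container volume by factor 1.5 (V_new/V_old).
Step 2:
                    J           E
  init         0.2099     0.02256
  Δ           0.02534   -0.008447
  eq           0.2353     0.01411
  solve Keq expr → x = -0.008447; check Q = 1.084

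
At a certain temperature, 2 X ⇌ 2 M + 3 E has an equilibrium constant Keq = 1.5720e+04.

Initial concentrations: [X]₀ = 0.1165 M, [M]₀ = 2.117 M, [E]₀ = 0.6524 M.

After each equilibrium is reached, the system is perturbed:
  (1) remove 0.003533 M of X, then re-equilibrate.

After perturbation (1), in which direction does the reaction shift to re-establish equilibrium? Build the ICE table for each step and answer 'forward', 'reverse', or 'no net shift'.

Q₀ = 91.69 vs Keq = 1.5720e+04 ⇒ Q<K, forward
Step 1:
                  X         M         E
  I          0.1165     2.117    0.6524
  C         -0.1036    0.1036    0.1555
  E         0.01286     2.221    0.8079
  solve Keq expr → x = 0.05182; check Q = 1.5720e+04
Then remove 0.003533 M of X.
Step 2:
                  X         M         E
  I        0.009327     2.221    0.8079
  C        0.003392 -0.003392 -0.005088
  E         0.01272     2.217    0.8028
  solve Keq expr → x = -0.001696; check Q = 1.5720e+04

Direction: reverse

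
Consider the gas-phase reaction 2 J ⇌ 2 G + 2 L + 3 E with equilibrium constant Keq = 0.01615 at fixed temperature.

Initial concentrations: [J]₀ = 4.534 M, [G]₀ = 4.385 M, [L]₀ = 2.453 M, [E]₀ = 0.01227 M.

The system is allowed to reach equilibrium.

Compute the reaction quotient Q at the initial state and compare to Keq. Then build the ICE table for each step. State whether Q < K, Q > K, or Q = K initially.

Q₀ = 1.0397e-05 vs Keq = 0.01615 ⇒ Q<K, forward
Step 1:
                  J         G         L         E
  init        4.534     4.385     2.453   0.01227
  Δ        -0.08224   0.08224   0.08224    0.1234
  eq          4.452     4.467     2.535    0.1356
  solve Keq expr → x = 0.04112; check Q = 0.01615

Q₀ = 1.0397e-05; Q < K (proceeds forward)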